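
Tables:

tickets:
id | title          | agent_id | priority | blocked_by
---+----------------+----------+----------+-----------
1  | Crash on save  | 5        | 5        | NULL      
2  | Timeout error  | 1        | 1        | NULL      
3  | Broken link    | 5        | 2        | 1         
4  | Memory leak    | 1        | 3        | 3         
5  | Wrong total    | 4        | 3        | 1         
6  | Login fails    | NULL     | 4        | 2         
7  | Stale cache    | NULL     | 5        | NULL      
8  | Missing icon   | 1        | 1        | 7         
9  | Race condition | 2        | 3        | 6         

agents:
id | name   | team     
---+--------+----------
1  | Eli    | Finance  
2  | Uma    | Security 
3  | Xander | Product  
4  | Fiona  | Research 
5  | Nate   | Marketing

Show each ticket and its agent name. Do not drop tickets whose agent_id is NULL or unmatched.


LEFT JOIN keeps every row from tickets (the left table); where agent_id has no match in agents, the agent columns become NULL. Walk through each ticket:
  - ticket 1 (Crash on save): agent_id=5 -> matches Nate
  - ticket 2 (Timeout error): agent_id=1 -> matches Eli
  - ticket 3 (Broken link): agent_id=5 -> matches Nate
  - ticket 4 (Memory leak): agent_id=1 -> matches Eli
  - ticket 5 (Wrong total): agent_id=4 -> matches Fiona
  - ticket 6 (Login fails): agent_id=NULL, no match -> kept with NULL
  - ticket 7 (Stale cache): agent_id=NULL, no match -> kept with NULL
  - ticket 8 (Missing icon): agent_id=1 -> matches Eli
  - ticket 9 (Race condition): agent_id=2 -> matches Uma
All 9 rows appear; 2 have NULL agent.

SQL:
SELECT a.title, b.name AS agent
FROM tickets a
LEFT JOIN agents b ON a.agent_id = b.id

Result:
title          | agent
---------------+------
Crash on save  | Nate 
Timeout error  | Eli  
Broken link    | Nate 
Memory leak    | Eli  
Wrong total    | Fiona
Login fails    | NULL 
Stale cache    | NULL 
Missing icon   | Eli  
Race condition | Uma  


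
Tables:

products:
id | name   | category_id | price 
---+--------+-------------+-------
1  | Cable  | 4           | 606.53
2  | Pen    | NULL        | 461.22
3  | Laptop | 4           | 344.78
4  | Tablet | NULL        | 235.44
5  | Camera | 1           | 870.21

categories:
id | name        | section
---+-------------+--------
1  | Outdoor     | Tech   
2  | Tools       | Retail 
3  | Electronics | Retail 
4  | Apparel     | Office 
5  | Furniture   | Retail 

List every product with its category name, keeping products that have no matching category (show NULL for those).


LEFT JOIN keeps every row from products (the left table); where category_id has no match in categories, the category columns become NULL. Walk through each product:
  - product 1 (Cable): category_id=4 -> matches Apparel
  - product 2 (Pen): category_id=NULL, no match -> kept with NULL
  - product 3 (Laptop): category_id=4 -> matches Apparel
  - product 4 (Tablet): category_id=NULL, no match -> kept with NULL
  - product 5 (Camera): category_id=1 -> matches Outdoor
All 5 rows appear; 2 have NULL category.

SQL:
SELECT a.name, b.name AS category
FROM products a
LEFT JOIN categories b ON a.category_id = b.id

Result:
name   | category
-------+---------
Cable  | Apparel 
Pen    | NULL    
Laptop | Apparel 
Tablet | NULL    
Camera | Outdoor 


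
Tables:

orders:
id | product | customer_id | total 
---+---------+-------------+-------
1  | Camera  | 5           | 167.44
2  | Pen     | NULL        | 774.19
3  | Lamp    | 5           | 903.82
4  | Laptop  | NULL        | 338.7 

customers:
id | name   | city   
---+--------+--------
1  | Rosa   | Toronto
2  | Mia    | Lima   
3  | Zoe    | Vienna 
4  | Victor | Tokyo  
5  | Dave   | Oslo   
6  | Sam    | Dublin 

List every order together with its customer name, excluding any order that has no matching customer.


INNER JOIN keeps only orders rows whose customer_id matches an id in customers. Walk through each order:
  - order 1 (Camera): customer_id=5 -> matches Dave
  - order 2 (Pen): customer_id=NULL, no match -> dropped
  - order 3 (Lamp): customer_id=5 -> matches Dave
  - order 4 (Laptop): customer_id=NULL, no match -> dropped
So 2 of 4 rows are dropped.

SQL:
SELECT a.product, b.name AS customer
FROM orders a
INNER JOIN customers b ON a.customer_id = b.id

Result:
product | customer
--------+---------
Camera  | Dave    
Lamp    | Dave    


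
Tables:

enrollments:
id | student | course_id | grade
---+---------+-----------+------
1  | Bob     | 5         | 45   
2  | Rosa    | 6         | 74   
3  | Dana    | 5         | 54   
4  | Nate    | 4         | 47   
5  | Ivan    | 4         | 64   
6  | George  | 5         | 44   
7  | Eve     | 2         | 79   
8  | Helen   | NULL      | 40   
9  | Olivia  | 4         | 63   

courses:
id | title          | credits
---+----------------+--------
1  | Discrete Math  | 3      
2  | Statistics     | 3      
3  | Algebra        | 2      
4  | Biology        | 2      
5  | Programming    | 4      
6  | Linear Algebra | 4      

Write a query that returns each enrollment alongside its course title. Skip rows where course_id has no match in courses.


INNER JOIN keeps only enrollments rows whose course_id matches an id in courses. Walk through each enrollment:
  - enrollment 1 (Bob): course_id=5 -> matches Programming
  - enrollment 2 (Rosa): course_id=6 -> matches Linear Algebra
  - enrollment 3 (Dana): course_id=5 -> matches Programming
  - enrollment 4 (Nate): course_id=4 -> matches Biology
  - enrollment 5 (Ivan): course_id=4 -> matches Biology
  - enrollment 6 (George): course_id=5 -> matches Programming
  - enrollment 7 (Eve): course_id=2 -> matches Statistics
  - enrollment 8 (Helen): course_id=NULL, no match -> dropped
  - enrollment 9 (Olivia): course_id=4 -> matches Biology
So 1 of 9 rows is dropped.

SQL:
SELECT a.student, b.title AS course
FROM enrollments a
INNER JOIN courses b ON a.course_id = b.id

Result:
student | course        
--------+---------------
Bob     | Programming   
Rosa    | Linear Algebra
Dana    | Programming   
Nate    | Biology       
Ivan    | Biology       
George  | Programming   
Eve     | Statistics    
Olivia  | Biology       


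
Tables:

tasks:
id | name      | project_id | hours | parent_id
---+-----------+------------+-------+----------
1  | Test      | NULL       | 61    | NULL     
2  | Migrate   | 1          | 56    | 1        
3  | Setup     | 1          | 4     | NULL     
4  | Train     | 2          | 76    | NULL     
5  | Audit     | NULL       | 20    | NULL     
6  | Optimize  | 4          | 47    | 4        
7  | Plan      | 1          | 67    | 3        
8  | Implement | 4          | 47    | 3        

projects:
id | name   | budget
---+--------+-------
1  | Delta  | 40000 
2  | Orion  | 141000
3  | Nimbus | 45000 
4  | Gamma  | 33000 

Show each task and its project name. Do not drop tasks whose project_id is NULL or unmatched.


LEFT JOIN keeps every row from tasks (the left table); where project_id has no match in projects, the project columns become NULL. Walk through each task:
  - task 1 (Test): project_id=NULL, no match -> kept with NULL
  - task 2 (Migrate): project_id=1 -> matches Delta
  - task 3 (Setup): project_id=1 -> matches Delta
  - task 4 (Train): project_id=2 -> matches Orion
  - task 5 (Audit): project_id=NULL, no match -> kept with NULL
  - task 6 (Optimize): project_id=4 -> matches Gamma
  - task 7 (Plan): project_id=1 -> matches Delta
  - task 8 (Implement): project_id=4 -> matches Gamma
All 8 rows appear; 2 have NULL project.

SQL:
SELECT a.name, b.name AS project
FROM tasks a
LEFT JOIN projects b ON a.project_id = b.id

Result:
name      | project
----------+--------
Test      | NULL   
Migrate   | Delta  
Setup     | Delta  
Train     | Orion  
Audit     | NULL   
Optimize  | Gamma  
Plan      | Delta  
Implement | Gamma  


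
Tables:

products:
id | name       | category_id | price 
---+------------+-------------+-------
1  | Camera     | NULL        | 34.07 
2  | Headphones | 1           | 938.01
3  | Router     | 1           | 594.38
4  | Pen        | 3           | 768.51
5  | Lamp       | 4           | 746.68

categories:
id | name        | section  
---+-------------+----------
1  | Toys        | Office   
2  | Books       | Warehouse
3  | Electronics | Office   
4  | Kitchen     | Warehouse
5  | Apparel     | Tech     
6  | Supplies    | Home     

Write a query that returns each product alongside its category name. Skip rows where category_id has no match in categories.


INNER JOIN keeps only products rows whose category_id matches an id in categories. Walk through each product:
  - product 1 (Camera): category_id=NULL, no match -> dropped
  - product 2 (Headphones): category_id=1 -> matches Toys
  - product 3 (Router): category_id=1 -> matches Toys
  - product 4 (Pen): category_id=3 -> matches Electronics
  - product 5 (Lamp): category_id=4 -> matches Kitchen
So 1 of 5 rows is dropped.

SQL:
SELECT a.name, b.name AS category
FROM products a
INNER JOIN categories b ON a.category_id = b.id

Result:
name       | category   
-----------+------------
Headphones | Toys       
Router     | Toys       
Pen        | Electronics
Lamp       | Kitchen    


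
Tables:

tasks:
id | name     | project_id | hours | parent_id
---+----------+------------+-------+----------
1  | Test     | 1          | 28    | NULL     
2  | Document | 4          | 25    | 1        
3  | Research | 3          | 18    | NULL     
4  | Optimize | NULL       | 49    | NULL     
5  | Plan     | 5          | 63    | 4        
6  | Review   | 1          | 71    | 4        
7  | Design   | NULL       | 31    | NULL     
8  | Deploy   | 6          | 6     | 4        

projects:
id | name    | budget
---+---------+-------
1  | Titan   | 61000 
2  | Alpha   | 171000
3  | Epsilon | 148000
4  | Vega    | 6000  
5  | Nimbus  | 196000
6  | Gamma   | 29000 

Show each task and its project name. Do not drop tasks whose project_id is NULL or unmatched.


LEFT JOIN keeps every row from tasks (the left table); where project_id has no match in projects, the project columns become NULL. Walk through each task:
  - task 1 (Test): project_id=1 -> matches Titan
  - task 2 (Document): project_id=4 -> matches Vega
  - task 3 (Research): project_id=3 -> matches Epsilon
  - task 4 (Optimize): project_id=NULL, no match -> kept with NULL
  - task 5 (Plan): project_id=5 -> matches Nimbus
  - task 6 (Review): project_id=1 -> matches Titan
  - task 7 (Design): project_id=NULL, no match -> kept with NULL
  - task 8 (Deploy): project_id=6 -> matches Gamma
All 8 rows appear; 2 have NULL project.

SQL:
SELECT a.name, b.name AS project
FROM tasks a
LEFT JOIN projects b ON a.project_id = b.id

Result:
name     | project
---------+--------
Test     | Titan  
Document | Vega   
Research | Epsilon
Optimize | NULL   
Plan     | Nimbus 
Review   | Titan  
Design   | NULL   
Deploy   | Gamma  


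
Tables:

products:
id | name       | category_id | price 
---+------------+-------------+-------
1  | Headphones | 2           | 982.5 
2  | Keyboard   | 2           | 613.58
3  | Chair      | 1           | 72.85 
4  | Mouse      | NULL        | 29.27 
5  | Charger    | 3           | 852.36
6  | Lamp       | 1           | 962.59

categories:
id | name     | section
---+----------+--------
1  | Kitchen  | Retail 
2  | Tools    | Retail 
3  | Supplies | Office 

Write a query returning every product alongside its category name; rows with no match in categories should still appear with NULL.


LEFT JOIN keeps every row from products (the left table); where category_id has no match in categories, the category columns become NULL. Walk through each product:
  - product 1 (Headphones): category_id=2 -> matches Tools
  - product 2 (Keyboard): category_id=2 -> matches Tools
  - product 3 (Chair): category_id=1 -> matches Kitchen
  - product 4 (Mouse): category_id=NULL, no match -> kept with NULL
  - product 5 (Charger): category_id=3 -> matches Supplies
  - product 6 (Lamp): category_id=1 -> matches Kitchen
All 6 rows appear; 1 has NULL category.

SQL:
SELECT a.name, b.name AS category
FROM products a
LEFT JOIN categories b ON a.category_id = b.id

Result:
name       | category
-----------+---------
Headphones | Tools   
Keyboard   | Tools   
Chair      | Kitchen 
Mouse      | NULL    
Charger    | Supplies
Lamp       | Kitchen 


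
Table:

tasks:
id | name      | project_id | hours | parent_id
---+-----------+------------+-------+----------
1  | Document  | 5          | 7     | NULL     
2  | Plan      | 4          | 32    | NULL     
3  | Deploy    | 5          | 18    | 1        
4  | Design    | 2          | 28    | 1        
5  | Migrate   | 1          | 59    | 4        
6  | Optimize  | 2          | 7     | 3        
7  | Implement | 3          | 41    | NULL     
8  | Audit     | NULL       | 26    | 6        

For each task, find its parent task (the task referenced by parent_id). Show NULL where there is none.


This is a self-join: tasks is joined to a second copy of itself, matching each row's parent_id to another row's id. Use LEFT JOIN so rows with parent_id=NULL are kept.
  - task 1 (Document): parent_id=NULL -> NULL
  - task 2 (Plan): parent_id=NULL -> NULL
  - task 3 (Deploy): parent_id=1 -> Document
  - task 4 (Design): parent_id=1 -> Document
  - task 5 (Migrate): parent_id=4 -> Design
  - task 6 (Optimize): parent_id=3 -> Deploy
  - task 7 (Implement): parent_id=NULL -> NULL
  - task 8 (Audit): parent_id=6 -> Optimize

SQL:
SELECT a.name AS item, b.name AS parent
FROM tasks a
LEFT JOIN tasks b ON a.parent_id = b.id

Result:
item      | parent  
----------+---------
Document  | NULL    
Plan      | NULL    
Deploy    | Document
Design    | Document
Migrate   | Design  
Optimize  | Deploy  
Implement | NULL    
Audit     | Optimize


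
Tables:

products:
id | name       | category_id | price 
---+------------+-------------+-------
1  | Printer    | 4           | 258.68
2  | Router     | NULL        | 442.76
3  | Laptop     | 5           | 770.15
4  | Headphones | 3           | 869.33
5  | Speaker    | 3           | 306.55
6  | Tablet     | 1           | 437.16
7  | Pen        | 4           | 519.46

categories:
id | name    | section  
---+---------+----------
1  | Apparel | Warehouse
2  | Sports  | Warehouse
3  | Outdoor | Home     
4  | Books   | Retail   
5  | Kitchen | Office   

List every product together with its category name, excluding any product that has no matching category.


INNER JOIN keeps only products rows whose category_id matches an id in categories. Walk through each product:
  - product 1 (Printer): category_id=4 -> matches Books
  - product 2 (Router): category_id=NULL, no match -> dropped
  - product 3 (Laptop): category_id=5 -> matches Kitchen
  - product 4 (Headphones): category_id=3 -> matches Outdoor
  - product 5 (Speaker): category_id=3 -> matches Outdoor
  - product 6 (Tablet): category_id=1 -> matches Apparel
  - product 7 (Pen): category_id=4 -> matches Books
So 1 of 7 rows is dropped.

SQL:
SELECT a.name, b.name AS category
FROM products a
INNER JOIN categories b ON a.category_id = b.id

Result:
name       | category
-----------+---------
Printer    | Books   
Laptop     | Kitchen 
Headphones | Outdoor 
Speaker    | Outdoor 
Tablet     | Apparel 
Pen        | Books   


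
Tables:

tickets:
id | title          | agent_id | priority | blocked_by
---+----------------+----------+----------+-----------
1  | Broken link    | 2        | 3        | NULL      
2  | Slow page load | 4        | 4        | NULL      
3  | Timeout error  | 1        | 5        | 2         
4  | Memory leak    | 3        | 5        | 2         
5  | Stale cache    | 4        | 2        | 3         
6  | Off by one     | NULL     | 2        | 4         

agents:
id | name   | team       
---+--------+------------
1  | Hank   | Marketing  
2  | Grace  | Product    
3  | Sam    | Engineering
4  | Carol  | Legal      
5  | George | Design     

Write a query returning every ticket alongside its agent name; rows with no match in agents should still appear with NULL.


LEFT JOIN keeps every row from tickets (the left table); where agent_id has no match in agents, the agent columns become NULL. Walk through each ticket:
  - ticket 1 (Broken link): agent_id=2 -> matches Grace
  - ticket 2 (Slow page load): agent_id=4 -> matches Carol
  - ticket 3 (Timeout error): agent_id=1 -> matches Hank
  - ticket 4 (Memory leak): agent_id=3 -> matches Sam
  - ticket 5 (Stale cache): agent_id=4 -> matches Carol
  - ticket 6 (Off by one): agent_id=NULL, no match -> kept with NULL
All 6 rows appear; 1 has NULL agent.

SQL:
SELECT a.title, b.name AS agent
FROM tickets a
LEFT JOIN agents b ON a.agent_id = b.id

Result:
title          | agent
---------------+------
Broken link    | Grace
Slow page load | Carol
Timeout error  | Hank 
Memory leak    | Sam  
Stale cache    | Carol
Off by one     | NULL 


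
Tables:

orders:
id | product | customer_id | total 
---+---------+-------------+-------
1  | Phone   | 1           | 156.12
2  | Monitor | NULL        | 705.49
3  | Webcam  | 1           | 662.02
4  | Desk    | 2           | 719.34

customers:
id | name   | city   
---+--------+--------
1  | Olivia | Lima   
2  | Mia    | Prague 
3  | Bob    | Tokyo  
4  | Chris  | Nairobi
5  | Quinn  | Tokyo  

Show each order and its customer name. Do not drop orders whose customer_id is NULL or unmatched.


LEFT JOIN keeps every row from orders (the left table); where customer_id has no match in customers, the customer columns become NULL. Walk through each order:
  - order 1 (Phone): customer_id=1 -> matches Olivia
  - order 2 (Monitor): customer_id=NULL, no match -> kept with NULL
  - order 3 (Webcam): customer_id=1 -> matches Olivia
  - order 4 (Desk): customer_id=2 -> matches Mia
All 4 rows appear; 1 has NULL customer.

SQL:
SELECT a.product, b.name AS customer
FROM orders a
LEFT JOIN customers b ON a.customer_id = b.id

Result:
product | customer
--------+---------
Phone   | Olivia  
Monitor | NULL    
Webcam  | Olivia  
Desk    | Mia     


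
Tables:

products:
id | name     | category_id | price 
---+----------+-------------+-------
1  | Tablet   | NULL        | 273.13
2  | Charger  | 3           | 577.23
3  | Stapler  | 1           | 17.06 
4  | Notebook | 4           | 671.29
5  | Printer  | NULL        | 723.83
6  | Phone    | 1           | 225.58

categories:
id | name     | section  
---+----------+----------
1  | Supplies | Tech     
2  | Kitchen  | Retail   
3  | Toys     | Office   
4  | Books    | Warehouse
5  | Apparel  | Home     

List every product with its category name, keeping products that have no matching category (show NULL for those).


LEFT JOIN keeps every row from products (the left table); where category_id has no match in categories, the category columns become NULL. Walk through each product:
  - product 1 (Tablet): category_id=NULL, no match -> kept with NULL
  - product 2 (Charger): category_id=3 -> matches Toys
  - product 3 (Stapler): category_id=1 -> matches Supplies
  - product 4 (Notebook): category_id=4 -> matches Books
  - product 5 (Printer): category_id=NULL, no match -> kept with NULL
  - product 6 (Phone): category_id=1 -> matches Supplies
All 6 rows appear; 2 have NULL category.

SQL:
SELECT a.name, b.name AS category
FROM products a
LEFT JOIN categories b ON a.category_id = b.id

Result:
name     | category
---------+---------
Tablet   | NULL    
Charger  | Toys    
Stapler  | Supplies
Notebook | Books   
Printer  | NULL    
Phone    | Supplies


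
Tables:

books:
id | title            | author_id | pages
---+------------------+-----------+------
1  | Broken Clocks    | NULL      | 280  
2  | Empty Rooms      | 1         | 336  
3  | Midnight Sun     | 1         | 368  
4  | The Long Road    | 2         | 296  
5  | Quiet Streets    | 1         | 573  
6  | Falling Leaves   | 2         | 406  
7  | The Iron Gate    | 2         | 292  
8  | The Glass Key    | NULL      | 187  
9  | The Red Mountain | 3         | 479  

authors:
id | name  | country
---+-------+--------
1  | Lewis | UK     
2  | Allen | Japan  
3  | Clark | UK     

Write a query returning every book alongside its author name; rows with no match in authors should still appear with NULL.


LEFT JOIN keeps every row from books (the left table); where author_id has no match in authors, the author columns become NULL. Walk through each book:
  - book 1 (Broken Clocks): author_id=NULL, no match -> kept with NULL
  - book 2 (Empty Rooms): author_id=1 -> matches Lewis
  - book 3 (Midnight Sun): author_id=1 -> matches Lewis
  - book 4 (The Long Road): author_id=2 -> matches Allen
  - book 5 (Quiet Streets): author_id=1 -> matches Lewis
  - book 6 (Falling Leaves): author_id=2 -> matches Allen
  - book 7 (The Iron Gate): author_id=2 -> matches Allen
  - book 8 (The Glass Key): author_id=NULL, no match -> kept with NULL
  - book 9 (The Red Mountain): author_id=3 -> matches Clark
All 9 rows appear; 2 have NULL author.

SQL:
SELECT a.title, b.name AS author
FROM books a
LEFT JOIN authors b ON a.author_id = b.id

Result:
title            | author
-----------------+-------
Broken Clocks    | NULL  
Empty Rooms      | Lewis 
Midnight Sun     | Lewis 
The Long Road    | Allen 
Quiet Streets    | Lewis 
Falling Leaves   | Allen 
The Iron Gate    | Allen 
The Glass Key    | NULL  
The Red Mountain | Clark 


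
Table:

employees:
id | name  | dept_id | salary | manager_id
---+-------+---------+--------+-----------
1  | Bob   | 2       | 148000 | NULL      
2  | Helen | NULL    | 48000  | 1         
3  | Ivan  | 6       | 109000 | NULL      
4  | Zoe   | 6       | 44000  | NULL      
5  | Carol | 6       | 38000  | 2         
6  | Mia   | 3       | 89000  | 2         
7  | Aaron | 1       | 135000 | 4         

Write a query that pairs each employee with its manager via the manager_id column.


This is a self-join: employees is joined to a second copy of itself, matching each row's manager_id to another row's id. Use LEFT JOIN so rows with manager_id=NULL are kept.
  - employee 1 (Bob): manager_id=NULL -> NULL
  - employee 2 (Helen): manager_id=1 -> Bob
  - employee 3 (Ivan): manager_id=NULL -> NULL
  - employee 4 (Zoe): manager_id=NULL -> NULL
  - employee 5 (Carol): manager_id=2 -> Helen
  - employee 6 (Mia): manager_id=2 -> Helen
  - employee 7 (Aaron): manager_id=4 -> Zoe

SQL:
SELECT a.name AS item, b.name AS manager
FROM employees a
LEFT JOIN employees b ON a.manager_id = b.id

Result:
item  | manager
------+--------
Bob   | NULL   
Helen | Bob    
Ivan  | NULL   
Zoe   | NULL   
Carol | Helen  
Mia   | Helen  
Aaron | Zoe    


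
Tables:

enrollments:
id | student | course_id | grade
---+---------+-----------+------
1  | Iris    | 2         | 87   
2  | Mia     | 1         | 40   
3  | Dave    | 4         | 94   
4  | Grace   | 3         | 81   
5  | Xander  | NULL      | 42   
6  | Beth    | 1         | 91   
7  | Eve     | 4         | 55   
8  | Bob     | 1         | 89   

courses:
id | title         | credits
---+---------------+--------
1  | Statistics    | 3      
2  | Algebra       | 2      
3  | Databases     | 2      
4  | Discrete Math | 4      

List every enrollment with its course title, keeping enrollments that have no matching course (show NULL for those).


LEFT JOIN keeps every row from enrollments (the left table); where course_id has no match in courses, the course columns become NULL. Walk through each enrollment:
  - enrollment 1 (Iris): course_id=2 -> matches Algebra
  - enrollment 2 (Mia): course_id=1 -> matches Statistics
  - enrollment 3 (Dave): course_id=4 -> matches Discrete Math
  - enrollment 4 (Grace): course_id=3 -> matches Databases
  - enrollment 5 (Xander): course_id=NULL, no match -> kept with NULL
  - enrollment 6 (Beth): course_id=1 -> matches Statistics
  - enrollment 7 (Eve): course_id=4 -> matches Discrete Math
  - enrollment 8 (Bob): course_id=1 -> matches Statistics
All 8 rows appear; 1 has NULL course.

SQL:
SELECT a.student, b.title AS course
FROM enrollments a
LEFT JOIN courses b ON a.course_id = b.id

Result:
student | course       
--------+--------------
Iris    | Algebra      
Mia     | Statistics   
Dave    | Discrete Math
Grace   | Databases    
Xander  | NULL         
Beth    | Statistics   
Eve     | Discrete Math
Bob     | Statistics   


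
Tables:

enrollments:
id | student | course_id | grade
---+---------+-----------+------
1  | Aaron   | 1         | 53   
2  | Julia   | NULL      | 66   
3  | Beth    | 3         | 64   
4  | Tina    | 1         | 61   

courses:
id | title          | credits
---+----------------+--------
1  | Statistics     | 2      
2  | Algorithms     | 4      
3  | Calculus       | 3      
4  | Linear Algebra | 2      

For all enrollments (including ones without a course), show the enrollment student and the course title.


LEFT JOIN keeps every row from enrollments (the left table); where course_id has no match in courses, the course columns become NULL. Walk through each enrollment:
  - enrollment 1 (Aaron): course_id=1 -> matches Statistics
  - enrollment 2 (Julia): course_id=NULL, no match -> kept with NULL
  - enrollment 3 (Beth): course_id=3 -> matches Calculus
  - enrollment 4 (Tina): course_id=1 -> matches Statistics
All 4 rows appear; 1 has NULL course.

SQL:
SELECT a.student, b.title AS course
FROM enrollments a
LEFT JOIN courses b ON a.course_id = b.id

Result:
student | course    
--------+-----------
Aaron   | Statistics
Julia   | NULL      
Beth    | Calculus  
Tina    | Statistics


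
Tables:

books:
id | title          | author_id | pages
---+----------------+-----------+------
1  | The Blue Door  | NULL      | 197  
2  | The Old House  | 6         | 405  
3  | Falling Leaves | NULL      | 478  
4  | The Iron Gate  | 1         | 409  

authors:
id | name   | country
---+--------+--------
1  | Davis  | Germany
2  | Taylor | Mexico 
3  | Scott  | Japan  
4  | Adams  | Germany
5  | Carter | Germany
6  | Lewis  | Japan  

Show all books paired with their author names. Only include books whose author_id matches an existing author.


INNER JOIN keeps only books rows whose author_id matches an id in authors. Walk through each book:
  - book 1 (The Blue Door): author_id=NULL, no match -> dropped
  - book 2 (The Old House): author_id=6 -> matches Lewis
  - book 3 (Falling Leaves): author_id=NULL, no match -> dropped
  - book 4 (The Iron Gate): author_id=1 -> matches Davis
So 2 of 4 rows are dropped.

SQL:
SELECT a.title, b.name AS author
FROM books a
INNER JOIN authors b ON a.author_id = b.id

Result:
title         | author
--------------+-------
The Old House | Lewis 
The Iron Gate | Davis 


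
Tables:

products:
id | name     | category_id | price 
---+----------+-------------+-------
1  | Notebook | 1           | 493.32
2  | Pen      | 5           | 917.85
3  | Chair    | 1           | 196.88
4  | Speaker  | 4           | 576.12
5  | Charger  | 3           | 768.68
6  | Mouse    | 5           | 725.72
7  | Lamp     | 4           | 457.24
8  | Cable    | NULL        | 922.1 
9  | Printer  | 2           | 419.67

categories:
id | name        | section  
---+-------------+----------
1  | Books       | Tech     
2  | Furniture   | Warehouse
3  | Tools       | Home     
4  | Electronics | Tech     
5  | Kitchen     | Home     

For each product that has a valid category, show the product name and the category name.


INNER JOIN keeps only products rows whose category_id matches an id in categories. Walk through each product:
  - product 1 (Notebook): category_id=1 -> matches Books
  - product 2 (Pen): category_id=5 -> matches Kitchen
  - product 3 (Chair): category_id=1 -> matches Books
  - product 4 (Speaker): category_id=4 -> matches Electronics
  - product 5 (Charger): category_id=3 -> matches Tools
  - product 6 (Mouse): category_id=5 -> matches Kitchen
  - product 7 (Lamp): category_id=4 -> matches Electronics
  - product 8 (Cable): category_id=NULL, no match -> dropped
  - product 9 (Printer): category_id=2 -> matches Furniture
So 1 of 9 rows is dropped.

SQL:
SELECT a.name, b.name AS category
FROM products a
INNER JOIN categories b ON a.category_id = b.id

Result:
name     | category   
---------+------------
Notebook | Books      
Pen      | Kitchen    
Chair    | Books      
Speaker  | Electronics
Charger  | Tools      
Mouse    | Kitchen    
Lamp     | Electronics
Printer  | Furniture  


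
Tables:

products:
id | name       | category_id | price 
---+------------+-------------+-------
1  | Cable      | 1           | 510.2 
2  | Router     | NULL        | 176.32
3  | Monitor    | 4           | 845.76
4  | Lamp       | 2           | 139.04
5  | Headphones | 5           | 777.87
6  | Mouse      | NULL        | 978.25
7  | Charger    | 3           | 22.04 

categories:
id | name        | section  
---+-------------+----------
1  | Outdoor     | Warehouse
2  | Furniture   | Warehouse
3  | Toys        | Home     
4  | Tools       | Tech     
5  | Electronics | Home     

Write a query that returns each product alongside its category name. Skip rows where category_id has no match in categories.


INNER JOIN keeps only products rows whose category_id matches an id in categories. Walk through each product:
  - product 1 (Cable): category_id=1 -> matches Outdoor
  - product 2 (Router): category_id=NULL, no match -> dropped
  - product 3 (Monitor): category_id=4 -> matches Tools
  - product 4 (Lamp): category_id=2 -> matches Furniture
  - product 5 (Headphones): category_id=5 -> matches Electronics
  - product 6 (Mouse): category_id=NULL, no match -> dropped
  - product 7 (Charger): category_id=3 -> matches Toys
So 2 of 7 rows are dropped.

SQL:
SELECT a.name, b.name AS category
FROM products a
INNER JOIN categories b ON a.category_id = b.id

Result:
name       | category   
-----------+------------
Cable      | Outdoor    
Monitor    | Tools      
Lamp       | Furniture  
Headphones | Electronics
Charger    | Toys       


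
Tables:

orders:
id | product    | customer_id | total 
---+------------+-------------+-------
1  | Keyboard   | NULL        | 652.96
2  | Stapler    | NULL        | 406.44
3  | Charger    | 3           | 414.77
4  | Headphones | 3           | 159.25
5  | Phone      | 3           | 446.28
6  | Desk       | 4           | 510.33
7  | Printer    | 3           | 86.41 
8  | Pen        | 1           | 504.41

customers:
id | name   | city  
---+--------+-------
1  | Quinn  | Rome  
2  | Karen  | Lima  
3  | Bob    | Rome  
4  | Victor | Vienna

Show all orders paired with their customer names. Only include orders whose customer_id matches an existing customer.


INNER JOIN keeps only orders rows whose customer_id matches an id in customers. Walk through each order:
  - order 1 (Keyboard): customer_id=NULL, no match -> dropped
  - order 2 (Stapler): customer_id=NULL, no match -> dropped
  - order 3 (Charger): customer_id=3 -> matches Bob
  - order 4 (Headphones): customer_id=3 -> matches Bob
  - order 5 (Phone): customer_id=3 -> matches Bob
  - order 6 (Desk): customer_id=4 -> matches Victor
  - order 7 (Printer): customer_id=3 -> matches Bob
  - order 8 (Pen): customer_id=1 -> matches Quinn
So 2 of 8 rows are dropped.

SQL:
SELECT a.product, b.name AS customer
FROM orders a
INNER JOIN customers b ON a.customer_id = b.id

Result:
product    | customer
-----------+---------
Charger    | Bob     
Headphones | Bob     
Phone      | Bob     
Desk       | Victor  
Printer    | Bob     
Pen        | Quinn   


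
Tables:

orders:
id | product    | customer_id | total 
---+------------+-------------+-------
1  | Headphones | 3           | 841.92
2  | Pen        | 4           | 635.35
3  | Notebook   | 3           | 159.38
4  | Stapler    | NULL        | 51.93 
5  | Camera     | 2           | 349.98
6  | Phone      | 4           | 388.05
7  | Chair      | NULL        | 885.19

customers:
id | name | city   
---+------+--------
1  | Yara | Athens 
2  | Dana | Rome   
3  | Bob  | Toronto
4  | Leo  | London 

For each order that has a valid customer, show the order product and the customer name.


INNER JOIN keeps only orders rows whose customer_id matches an id in customers. Walk through each order:
  - order 1 (Headphones): customer_id=3 -> matches Bob
  - order 2 (Pen): customer_id=4 -> matches Leo
  - order 3 (Notebook): customer_id=3 -> matches Bob
  - order 4 (Stapler): customer_id=NULL, no match -> dropped
  - order 5 (Camera): customer_id=2 -> matches Dana
  - order 6 (Phone): customer_id=4 -> matches Leo
  - order 7 (Chair): customer_id=NULL, no match -> dropped
So 2 of 7 rows are dropped.

SQL:
SELECT a.product, b.name AS customer
FROM orders a
INNER JOIN customers b ON a.customer_id = b.id

Result:
product    | customer
-----------+---------
Headphones | Bob     
Pen        | Leo     
Notebook   | Bob     
Camera     | Dana    
Phone      | Leo     


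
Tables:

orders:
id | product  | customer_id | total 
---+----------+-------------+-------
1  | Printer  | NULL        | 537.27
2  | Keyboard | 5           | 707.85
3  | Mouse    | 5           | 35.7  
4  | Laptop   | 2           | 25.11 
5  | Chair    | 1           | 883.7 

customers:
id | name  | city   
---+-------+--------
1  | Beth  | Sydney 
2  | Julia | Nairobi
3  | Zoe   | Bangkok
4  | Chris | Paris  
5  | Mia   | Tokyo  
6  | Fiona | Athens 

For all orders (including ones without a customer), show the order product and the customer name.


LEFT JOIN keeps every row from orders (the left table); where customer_id has no match in customers, the customer columns become NULL. Walk through each order:
  - order 1 (Printer): customer_id=NULL, no match -> kept with NULL
  - order 2 (Keyboard): customer_id=5 -> matches Mia
  - order 3 (Mouse): customer_id=5 -> matches Mia
  - order 4 (Laptop): customer_id=2 -> matches Julia
  - order 5 (Chair): customer_id=1 -> matches Beth
All 5 rows appear; 1 has NULL customer.

SQL:
SELECT a.product, b.name AS customer
FROM orders a
LEFT JOIN customers b ON a.customer_id = b.id

Result:
product  | customer
---------+---------
Printer  | NULL    
Keyboard | Mia     
Mouse    | Mia     
Laptop   | Julia   
Chair    | Beth    


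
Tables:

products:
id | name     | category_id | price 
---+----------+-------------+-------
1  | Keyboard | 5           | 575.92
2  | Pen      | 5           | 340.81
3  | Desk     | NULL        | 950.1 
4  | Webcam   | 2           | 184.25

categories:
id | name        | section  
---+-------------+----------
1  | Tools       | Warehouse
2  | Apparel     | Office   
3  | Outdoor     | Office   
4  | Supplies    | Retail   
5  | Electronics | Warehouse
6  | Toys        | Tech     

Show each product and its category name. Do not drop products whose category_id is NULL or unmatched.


LEFT JOIN keeps every row from products (the left table); where category_id has no match in categories, the category columns become NULL. Walk through each product:
  - product 1 (Keyboard): category_id=5 -> matches Electronics
  - product 2 (Pen): category_id=5 -> matches Electronics
  - product 3 (Desk): category_id=NULL, no match -> kept with NULL
  - product 4 (Webcam): category_id=2 -> matches Apparel
All 4 rows appear; 1 has NULL category.

SQL:
SELECT a.name, b.name AS category
FROM products a
LEFT JOIN categories b ON a.category_id = b.id

Result:
name     | category   
---------+------------
Keyboard | Electronics
Pen      | Electronics
Desk     | NULL       
Webcam   | Apparel    


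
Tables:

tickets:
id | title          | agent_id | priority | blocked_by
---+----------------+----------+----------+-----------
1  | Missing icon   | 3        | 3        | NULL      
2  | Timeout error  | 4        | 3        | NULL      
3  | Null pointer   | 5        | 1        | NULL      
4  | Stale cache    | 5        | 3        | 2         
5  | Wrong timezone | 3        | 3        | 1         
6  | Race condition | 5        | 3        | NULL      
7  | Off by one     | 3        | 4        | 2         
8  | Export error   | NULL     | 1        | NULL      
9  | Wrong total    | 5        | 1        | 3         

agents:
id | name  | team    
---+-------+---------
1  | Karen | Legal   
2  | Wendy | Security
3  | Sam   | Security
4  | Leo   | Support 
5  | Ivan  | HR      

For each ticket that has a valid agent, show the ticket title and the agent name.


INNER JOIN keeps only tickets rows whose agent_id matches an id in agents. Walk through each ticket:
  - ticket 1 (Missing icon): agent_id=3 -> matches Sam
  - ticket 2 (Timeout error): agent_id=4 -> matches Leo
  - ticket 3 (Null pointer): agent_id=5 -> matches Ivan
  - ticket 4 (Stale cache): agent_id=5 -> matches Ivan
  - ticket 5 (Wrong timezone): agent_id=3 -> matches Sam
  - ticket 6 (Race condition): agent_id=5 -> matches Ivan
  - ticket 7 (Off by one): agent_id=3 -> matches Sam
  - ticket 8 (Export error): agent_id=NULL, no match -> dropped
  - ticket 9 (Wrong total): agent_id=5 -> matches Ivan
So 1 of 9 rows is dropped.

SQL:
SELECT a.title, b.name AS agent
FROM tickets a
INNER JOIN agents b ON a.agent_id = b.id

Result:
title          | agent
---------------+------
Missing icon   | Sam  
Timeout error  | Leo  
Null pointer   | Ivan 
Stale cache    | Ivan 
Wrong timezone | Sam  
Race condition | Ivan 
Off by one     | Sam  
Wrong total    | Ivan 


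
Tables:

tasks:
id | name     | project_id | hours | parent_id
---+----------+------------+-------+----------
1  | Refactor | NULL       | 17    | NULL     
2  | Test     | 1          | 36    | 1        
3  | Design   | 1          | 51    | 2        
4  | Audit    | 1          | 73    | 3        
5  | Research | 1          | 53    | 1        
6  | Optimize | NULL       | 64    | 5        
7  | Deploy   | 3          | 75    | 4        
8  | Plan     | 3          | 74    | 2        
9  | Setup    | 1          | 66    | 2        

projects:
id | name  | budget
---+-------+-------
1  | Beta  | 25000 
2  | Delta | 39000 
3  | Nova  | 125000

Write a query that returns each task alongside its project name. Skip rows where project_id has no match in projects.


INNER JOIN keeps only tasks rows whose project_id matches an id in projects. Walk through each task:
  - task 1 (Refactor): project_id=NULL, no match -> dropped
  - task 2 (Test): project_id=1 -> matches Beta
  - task 3 (Design): project_id=1 -> matches Beta
  - task 4 (Audit): project_id=1 -> matches Beta
  - task 5 (Research): project_id=1 -> matches Beta
  - task 6 (Optimize): project_id=NULL, no match -> dropped
  - task 7 (Deploy): project_id=3 -> matches Nova
  - task 8 (Plan): project_id=3 -> matches Nova
  - task 9 (Setup): project_id=1 -> matches Beta
So 2 of 9 rows are dropped.

SQL:
SELECT a.name, b.name AS project
FROM tasks a
INNER JOIN projects b ON a.project_id = b.id

Result:
name     | project
---------+--------
Test     | Beta   
Design   | Beta   
Audit    | Beta   
Research | Beta   
Deploy   | Nova   
Plan     | Nova   
Setup    | Beta   


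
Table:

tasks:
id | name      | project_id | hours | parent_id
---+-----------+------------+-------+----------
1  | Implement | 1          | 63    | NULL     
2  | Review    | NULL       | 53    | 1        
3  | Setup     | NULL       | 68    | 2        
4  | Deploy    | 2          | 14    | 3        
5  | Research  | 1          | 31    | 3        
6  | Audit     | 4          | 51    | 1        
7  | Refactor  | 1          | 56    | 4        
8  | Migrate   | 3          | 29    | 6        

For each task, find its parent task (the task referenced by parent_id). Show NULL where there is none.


This is a self-join: tasks is joined to a second copy of itself, matching each row's parent_id to another row's id. Use LEFT JOIN so rows with parent_id=NULL are kept.
  - task 1 (Implement): parent_id=NULL -> NULL
  - task 2 (Review): parent_id=1 -> Implement
  - task 3 (Setup): parent_id=2 -> Review
  - task 4 (Deploy): parent_id=3 -> Setup
  - task 5 (Research): parent_id=3 -> Setup
  - task 6 (Audit): parent_id=1 -> Implement
  - task 7 (Refactor): parent_id=4 -> Deploy
  - task 8 (Migrate): parent_id=6 -> Audit

SQL:
SELECT a.name AS item, b.name AS parent
FROM tasks a
LEFT JOIN tasks b ON a.parent_id = b.id

Result:
item      | parent   
----------+----------
Implement | NULL     
Review    | Implement
Setup     | Review   
Deploy    | Setup    
Research  | Setup    
Audit     | Implement
Refactor  | Deploy   
Migrate   | Audit    


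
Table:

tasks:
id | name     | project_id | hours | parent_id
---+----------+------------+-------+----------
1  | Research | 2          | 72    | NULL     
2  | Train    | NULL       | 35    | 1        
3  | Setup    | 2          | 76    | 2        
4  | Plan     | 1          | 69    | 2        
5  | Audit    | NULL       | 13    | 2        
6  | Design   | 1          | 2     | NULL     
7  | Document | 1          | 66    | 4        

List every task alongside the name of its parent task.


This is a self-join: tasks is joined to a second copy of itself, matching each row's parent_id to another row's id. Use LEFT JOIN so rows with parent_id=NULL are kept.
  - task 1 (Research): parent_id=NULL -> NULL
  - task 2 (Train): parent_id=1 -> Research
  - task 3 (Setup): parent_id=2 -> Train
  - task 4 (Plan): parent_id=2 -> Train
  - task 5 (Audit): parent_id=2 -> Train
  - task 6 (Design): parent_id=NULL -> NULL
  - task 7 (Document): parent_id=4 -> Plan

SQL:
SELECT a.name AS item, b.name AS parent
FROM tasks a
LEFT JOIN tasks b ON a.parent_id = b.id

Result:
item     | parent  
---------+---------
Research | NULL    
Train    | Research
Setup    | Train   
Plan     | Train   
Audit    | Train   
Design   | NULL    
Document | Plan    
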